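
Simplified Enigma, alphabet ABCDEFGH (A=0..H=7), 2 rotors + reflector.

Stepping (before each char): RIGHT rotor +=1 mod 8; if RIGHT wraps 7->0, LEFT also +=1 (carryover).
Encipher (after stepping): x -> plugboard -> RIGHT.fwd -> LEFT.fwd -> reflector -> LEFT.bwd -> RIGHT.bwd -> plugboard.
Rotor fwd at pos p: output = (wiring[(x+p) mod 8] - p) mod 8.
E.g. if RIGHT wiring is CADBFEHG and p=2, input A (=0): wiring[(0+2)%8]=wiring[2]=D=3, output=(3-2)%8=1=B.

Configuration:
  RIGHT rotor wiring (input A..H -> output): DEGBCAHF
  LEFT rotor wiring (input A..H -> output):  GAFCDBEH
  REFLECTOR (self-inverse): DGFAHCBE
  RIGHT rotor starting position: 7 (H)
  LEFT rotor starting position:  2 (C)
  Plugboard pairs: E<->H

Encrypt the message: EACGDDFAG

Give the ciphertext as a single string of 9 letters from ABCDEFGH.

Char 1 ('E'): step: R->0, L->3 (L advanced); E->plug->H->R->F->L->D->refl->A->L'->B->R'->D->plug->D
Char 2 ('A'): step: R->1, L=3; A->plug->A->R->D->L->B->refl->G->L'->C->R'->H->plug->E
Char 3 ('C'): step: R->2, L=3; C->plug->C->R->A->L->H->refl->E->L'->E->R'->A->plug->A
Char 4 ('G'): step: R->3, L=3; G->plug->G->R->B->L->A->refl->D->L'->F->R'->C->plug->C
Char 5 ('D'): step: R->4, L=3; D->plug->D->R->B->L->A->refl->D->L'->F->R'->H->plug->E
Char 6 ('D'): step: R->5, L=3; D->plug->D->R->G->L->F->refl->C->L'->H->R'->E->plug->H
Char 7 ('F'): step: R->6, L=3; F->plug->F->R->D->L->B->refl->G->L'->C->R'->H->plug->E
Char 8 ('A'): step: R->7, L=3; A->plug->A->R->G->L->F->refl->C->L'->H->R'->D->plug->D
Char 9 ('G'): step: R->0, L->4 (L advanced); G->plug->G->R->H->L->G->refl->B->L'->G->R'->C->plug->C

Answer: DEACEHEDC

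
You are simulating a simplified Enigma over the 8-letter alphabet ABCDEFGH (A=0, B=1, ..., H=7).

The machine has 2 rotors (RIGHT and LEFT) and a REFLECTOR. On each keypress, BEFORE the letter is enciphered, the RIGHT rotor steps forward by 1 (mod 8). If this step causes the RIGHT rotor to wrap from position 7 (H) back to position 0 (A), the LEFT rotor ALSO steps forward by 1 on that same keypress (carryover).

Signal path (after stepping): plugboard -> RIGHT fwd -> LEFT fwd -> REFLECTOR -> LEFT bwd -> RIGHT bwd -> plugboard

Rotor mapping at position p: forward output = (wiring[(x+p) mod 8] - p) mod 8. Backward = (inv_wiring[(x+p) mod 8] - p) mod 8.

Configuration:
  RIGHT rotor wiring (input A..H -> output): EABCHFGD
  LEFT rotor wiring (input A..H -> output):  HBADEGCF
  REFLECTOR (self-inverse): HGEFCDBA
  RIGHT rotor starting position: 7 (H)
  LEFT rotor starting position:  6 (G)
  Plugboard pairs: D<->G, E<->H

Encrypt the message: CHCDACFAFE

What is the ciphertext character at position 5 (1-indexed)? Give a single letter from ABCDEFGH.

Char 1 ('C'): step: R->0, L->7 (L advanced); C->plug->C->R->B->L->A->refl->H->L'->G->R'->G->plug->D
Char 2 ('H'): step: R->1, L=7; H->plug->E->R->E->L->E->refl->C->L'->C->R'->G->plug->D
Char 3 ('C'): step: R->2, L=7; C->plug->C->R->F->L->F->refl->D->L'->H->R'->A->plug->A
Char 4 ('D'): step: R->3, L=7; D->plug->G->R->F->L->F->refl->D->L'->H->R'->A->plug->A
Char 5 ('A'): step: R->4, L=7; A->plug->A->R->D->L->B->refl->G->L'->A->R'->E->plug->H

H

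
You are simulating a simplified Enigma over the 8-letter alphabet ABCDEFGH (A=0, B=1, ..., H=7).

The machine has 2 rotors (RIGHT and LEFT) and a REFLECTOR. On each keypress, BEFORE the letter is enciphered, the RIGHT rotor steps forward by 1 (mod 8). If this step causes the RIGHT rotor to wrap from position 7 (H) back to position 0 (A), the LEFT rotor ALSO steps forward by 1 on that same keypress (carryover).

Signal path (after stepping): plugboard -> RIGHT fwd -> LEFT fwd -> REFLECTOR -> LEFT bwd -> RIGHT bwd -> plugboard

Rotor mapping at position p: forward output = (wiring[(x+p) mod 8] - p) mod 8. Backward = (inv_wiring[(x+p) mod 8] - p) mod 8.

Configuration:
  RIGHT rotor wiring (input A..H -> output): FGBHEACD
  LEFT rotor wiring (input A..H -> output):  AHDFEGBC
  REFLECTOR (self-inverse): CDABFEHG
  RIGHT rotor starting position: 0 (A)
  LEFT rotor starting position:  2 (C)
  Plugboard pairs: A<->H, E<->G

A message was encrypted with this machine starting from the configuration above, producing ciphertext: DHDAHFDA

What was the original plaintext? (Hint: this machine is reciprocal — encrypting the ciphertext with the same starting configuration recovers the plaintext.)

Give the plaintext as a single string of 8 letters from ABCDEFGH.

Answer: GEEDADFG

Derivation:
Char 1 ('D'): step: R->1, L=2; D->plug->D->R->D->L->E->refl->F->L'->H->R'->E->plug->G
Char 2 ('H'): step: R->2, L=2; H->plug->A->R->H->L->F->refl->E->L'->D->R'->G->plug->E
Char 3 ('D'): step: R->3, L=2; D->plug->D->R->H->L->F->refl->E->L'->D->R'->G->plug->E
Char 4 ('A'): step: R->4, L=2; A->plug->H->R->D->L->E->refl->F->L'->H->R'->D->plug->D
Char 5 ('H'): step: R->5, L=2; H->plug->A->R->D->L->E->refl->F->L'->H->R'->H->plug->A
Char 6 ('F'): step: R->6, L=2; F->plug->F->R->B->L->D->refl->B->L'->A->R'->D->plug->D
Char 7 ('D'): step: R->7, L=2; D->plug->D->R->C->L->C->refl->A->L'->F->R'->F->plug->F
Char 8 ('A'): step: R->0, L->3 (L advanced); A->plug->H->R->D->L->G->refl->H->L'->E->R'->E->plug->G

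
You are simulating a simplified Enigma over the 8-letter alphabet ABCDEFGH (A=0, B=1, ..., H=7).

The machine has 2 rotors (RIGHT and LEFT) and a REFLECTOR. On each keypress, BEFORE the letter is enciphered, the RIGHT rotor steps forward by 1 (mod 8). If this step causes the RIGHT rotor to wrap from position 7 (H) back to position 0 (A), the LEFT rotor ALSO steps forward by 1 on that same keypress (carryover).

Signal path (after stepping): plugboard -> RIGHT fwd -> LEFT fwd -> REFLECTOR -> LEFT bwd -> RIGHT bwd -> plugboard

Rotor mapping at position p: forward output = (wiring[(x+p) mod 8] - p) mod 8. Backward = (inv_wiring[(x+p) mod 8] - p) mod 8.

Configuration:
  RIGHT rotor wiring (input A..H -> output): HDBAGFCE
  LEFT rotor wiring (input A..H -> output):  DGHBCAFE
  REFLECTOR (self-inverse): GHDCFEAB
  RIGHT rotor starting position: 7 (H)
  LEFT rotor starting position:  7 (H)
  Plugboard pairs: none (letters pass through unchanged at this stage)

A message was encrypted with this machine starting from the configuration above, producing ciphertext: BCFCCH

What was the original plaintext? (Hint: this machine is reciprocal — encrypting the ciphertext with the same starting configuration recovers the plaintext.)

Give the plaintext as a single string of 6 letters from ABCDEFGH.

Answer: GHDBFB

Derivation:
Char 1 ('B'): step: R->0, L->0 (L advanced); B->plug->B->R->D->L->B->refl->H->L'->C->R'->G->plug->G
Char 2 ('C'): step: R->1, L=0; C->plug->C->R->H->L->E->refl->F->L'->G->R'->H->plug->H
Char 3 ('F'): step: R->2, L=0; F->plug->F->R->C->L->H->refl->B->L'->D->R'->D->plug->D
Char 4 ('C'): step: R->3, L=0; C->plug->C->R->C->L->H->refl->B->L'->D->R'->B->plug->B
Char 5 ('C'): step: R->4, L=0; C->plug->C->R->G->L->F->refl->E->L'->H->R'->F->plug->F
Char 6 ('H'): step: R->5, L=0; H->plug->H->R->B->L->G->refl->A->L'->F->R'->B->plug->B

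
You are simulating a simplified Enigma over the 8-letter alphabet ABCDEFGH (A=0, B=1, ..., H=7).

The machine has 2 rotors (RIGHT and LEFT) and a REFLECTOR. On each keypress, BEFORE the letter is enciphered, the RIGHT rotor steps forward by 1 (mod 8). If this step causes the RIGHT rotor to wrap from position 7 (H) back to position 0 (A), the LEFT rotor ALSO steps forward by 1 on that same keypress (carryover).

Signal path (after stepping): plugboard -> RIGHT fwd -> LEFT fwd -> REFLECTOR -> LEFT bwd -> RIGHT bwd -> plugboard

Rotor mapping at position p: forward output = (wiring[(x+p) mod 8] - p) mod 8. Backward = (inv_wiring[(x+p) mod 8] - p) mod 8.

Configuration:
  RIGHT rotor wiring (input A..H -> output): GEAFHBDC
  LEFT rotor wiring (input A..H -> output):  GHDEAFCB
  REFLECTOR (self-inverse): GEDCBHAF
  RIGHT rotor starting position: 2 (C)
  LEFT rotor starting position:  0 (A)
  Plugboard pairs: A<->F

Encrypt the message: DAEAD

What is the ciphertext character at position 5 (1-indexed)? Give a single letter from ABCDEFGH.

Char 1 ('D'): step: R->3, L=0; D->plug->D->R->A->L->G->refl->A->L'->E->R'->B->plug->B
Char 2 ('A'): step: R->4, L=0; A->plug->F->R->A->L->G->refl->A->L'->E->R'->G->plug->G
Char 3 ('E'): step: R->5, L=0; E->plug->E->R->H->L->B->refl->E->L'->D->R'->F->plug->A
Char 4 ('A'): step: R->6, L=0; A->plug->F->R->H->L->B->refl->E->L'->D->R'->H->plug->H
Char 5 ('D'): step: R->7, L=0; D->plug->D->R->B->L->H->refl->F->L'->F->R'->C->plug->C

C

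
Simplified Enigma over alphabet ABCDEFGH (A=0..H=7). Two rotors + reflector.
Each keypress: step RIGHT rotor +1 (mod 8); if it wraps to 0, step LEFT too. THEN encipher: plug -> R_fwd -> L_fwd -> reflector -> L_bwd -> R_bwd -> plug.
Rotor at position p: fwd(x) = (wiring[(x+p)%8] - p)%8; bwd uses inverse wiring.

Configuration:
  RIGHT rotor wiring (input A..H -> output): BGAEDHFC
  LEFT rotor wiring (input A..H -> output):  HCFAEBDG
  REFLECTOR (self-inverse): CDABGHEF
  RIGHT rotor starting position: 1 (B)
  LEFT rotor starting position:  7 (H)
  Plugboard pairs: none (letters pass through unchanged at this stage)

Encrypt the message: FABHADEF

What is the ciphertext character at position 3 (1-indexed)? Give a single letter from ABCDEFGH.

Char 1 ('F'): step: R->2, L=7; F->plug->F->R->A->L->H->refl->F->L'->F->R'->D->plug->D
Char 2 ('A'): step: R->3, L=7; A->plug->A->R->B->L->A->refl->C->L'->G->R'->F->plug->F
Char 3 ('B'): step: R->4, L=7; B->plug->B->R->D->L->G->refl->E->L'->H->R'->A->plug->A

A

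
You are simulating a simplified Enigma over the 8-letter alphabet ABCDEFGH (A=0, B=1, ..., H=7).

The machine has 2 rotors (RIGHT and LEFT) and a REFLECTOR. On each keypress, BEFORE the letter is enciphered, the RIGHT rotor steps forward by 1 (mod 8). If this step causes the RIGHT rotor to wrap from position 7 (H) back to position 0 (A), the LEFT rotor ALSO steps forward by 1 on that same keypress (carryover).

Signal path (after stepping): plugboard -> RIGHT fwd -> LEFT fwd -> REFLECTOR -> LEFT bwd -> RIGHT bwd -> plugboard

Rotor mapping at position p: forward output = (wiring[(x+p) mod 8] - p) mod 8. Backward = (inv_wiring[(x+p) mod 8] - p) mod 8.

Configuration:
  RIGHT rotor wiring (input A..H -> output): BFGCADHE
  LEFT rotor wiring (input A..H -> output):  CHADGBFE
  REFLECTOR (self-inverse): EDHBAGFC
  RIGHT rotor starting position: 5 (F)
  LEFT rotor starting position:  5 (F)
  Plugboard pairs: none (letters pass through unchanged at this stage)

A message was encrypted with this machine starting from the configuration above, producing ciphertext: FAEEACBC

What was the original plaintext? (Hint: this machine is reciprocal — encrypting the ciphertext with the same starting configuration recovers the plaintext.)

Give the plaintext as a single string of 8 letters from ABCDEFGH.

Answer: GDHFBDCH

Derivation:
Char 1 ('F'): step: R->6, L=5; F->plug->F->R->E->L->C->refl->H->L'->C->R'->G->plug->G
Char 2 ('A'): step: R->7, L=5; A->plug->A->R->F->L->D->refl->B->L'->H->R'->D->plug->D
Char 3 ('E'): step: R->0, L->6 (L advanced); E->plug->E->R->A->L->H->refl->C->L'->E->R'->H->plug->H
Char 4 ('E'): step: R->1, L=6; E->plug->E->R->C->L->E->refl->A->L'->G->R'->F->plug->F
Char 5 ('A'): step: R->2, L=6; A->plug->A->R->E->L->C->refl->H->L'->A->R'->B->plug->B
Char 6 ('C'): step: R->3, L=6; C->plug->C->R->A->L->H->refl->C->L'->E->R'->D->plug->D
Char 7 ('B'): step: R->4, L=6; B->plug->B->R->H->L->D->refl->B->L'->D->R'->C->plug->C
Char 8 ('C'): step: R->5, L=6; C->plug->C->R->H->L->D->refl->B->L'->D->R'->H->plug->H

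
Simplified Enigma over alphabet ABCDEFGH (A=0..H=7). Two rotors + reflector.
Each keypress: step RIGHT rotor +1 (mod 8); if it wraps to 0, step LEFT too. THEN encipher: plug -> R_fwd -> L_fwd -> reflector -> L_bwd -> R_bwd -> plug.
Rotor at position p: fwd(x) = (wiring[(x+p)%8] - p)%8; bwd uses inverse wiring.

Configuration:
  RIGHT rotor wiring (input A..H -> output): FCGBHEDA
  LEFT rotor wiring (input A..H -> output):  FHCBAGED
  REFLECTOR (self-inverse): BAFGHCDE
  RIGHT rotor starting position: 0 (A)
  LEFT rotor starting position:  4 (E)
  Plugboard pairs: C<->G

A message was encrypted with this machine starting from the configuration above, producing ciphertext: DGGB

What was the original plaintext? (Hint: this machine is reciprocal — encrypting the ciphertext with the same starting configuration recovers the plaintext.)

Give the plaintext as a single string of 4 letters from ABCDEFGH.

Answer: BFCA

Derivation:
Char 1 ('D'): step: R->1, L=4; D->plug->D->R->G->L->G->refl->D->L'->F->R'->B->plug->B
Char 2 ('G'): step: R->2, L=4; G->plug->C->R->F->L->D->refl->G->L'->G->R'->F->plug->F
Char 3 ('G'): step: R->3, L=4; G->plug->C->R->B->L->C->refl->F->L'->H->R'->G->plug->C
Char 4 ('B'): step: R->4, L=4; B->plug->B->R->A->L->E->refl->H->L'->D->R'->A->plug->A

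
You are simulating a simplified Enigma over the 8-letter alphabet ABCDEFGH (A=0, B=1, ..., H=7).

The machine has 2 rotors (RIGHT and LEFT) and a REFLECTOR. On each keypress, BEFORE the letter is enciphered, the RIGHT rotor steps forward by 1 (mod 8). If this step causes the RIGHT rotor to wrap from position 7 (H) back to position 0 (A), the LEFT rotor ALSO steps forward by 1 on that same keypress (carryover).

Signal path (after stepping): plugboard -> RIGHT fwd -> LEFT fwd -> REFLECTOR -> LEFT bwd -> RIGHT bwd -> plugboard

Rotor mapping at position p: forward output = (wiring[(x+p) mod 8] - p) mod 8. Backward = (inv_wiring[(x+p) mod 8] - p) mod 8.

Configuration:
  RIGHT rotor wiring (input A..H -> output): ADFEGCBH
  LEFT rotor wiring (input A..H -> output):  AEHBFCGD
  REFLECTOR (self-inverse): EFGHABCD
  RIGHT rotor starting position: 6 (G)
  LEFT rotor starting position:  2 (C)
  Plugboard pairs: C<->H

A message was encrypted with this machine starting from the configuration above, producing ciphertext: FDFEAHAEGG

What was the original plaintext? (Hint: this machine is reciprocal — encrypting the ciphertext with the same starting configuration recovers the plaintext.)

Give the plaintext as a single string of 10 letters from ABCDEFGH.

Char 1 ('F'): step: R->7, L=2; F->plug->F->R->H->L->C->refl->G->L'->G->R'->D->plug->D
Char 2 ('D'): step: R->0, L->3 (L advanced); D->plug->D->R->E->L->A->refl->E->L'->H->R'->H->plug->C
Char 3 ('F'): step: R->1, L=3; F->plug->F->R->A->L->G->refl->C->L'->B->R'->E->plug->E
Char 4 ('E'): step: R->2, L=3; E->plug->E->R->H->L->E->refl->A->L'->E->R'->C->plug->H
Char 5 ('A'): step: R->3, L=3; A->plug->A->R->B->L->C->refl->G->L'->A->R'->G->plug->G
Char 6 ('H'): step: R->4, L=3; H->plug->C->R->F->L->F->refl->B->L'->G->R'->B->plug->B
Char 7 ('A'): step: R->5, L=3; A->plug->A->R->F->L->F->refl->B->L'->G->R'->E->plug->E
Char 8 ('E'): step: R->6, L=3; E->plug->E->R->H->L->E->refl->A->L'->E->R'->H->plug->C
Char 9 ('G'): step: R->7, L=3; G->plug->G->R->D->L->D->refl->H->L'->C->R'->H->plug->C
Char 10 ('G'): step: R->0, L->4 (L advanced); G->plug->G->R->B->L->G->refl->C->L'->C->R'->F->plug->F

Answer: DCEHGBECCF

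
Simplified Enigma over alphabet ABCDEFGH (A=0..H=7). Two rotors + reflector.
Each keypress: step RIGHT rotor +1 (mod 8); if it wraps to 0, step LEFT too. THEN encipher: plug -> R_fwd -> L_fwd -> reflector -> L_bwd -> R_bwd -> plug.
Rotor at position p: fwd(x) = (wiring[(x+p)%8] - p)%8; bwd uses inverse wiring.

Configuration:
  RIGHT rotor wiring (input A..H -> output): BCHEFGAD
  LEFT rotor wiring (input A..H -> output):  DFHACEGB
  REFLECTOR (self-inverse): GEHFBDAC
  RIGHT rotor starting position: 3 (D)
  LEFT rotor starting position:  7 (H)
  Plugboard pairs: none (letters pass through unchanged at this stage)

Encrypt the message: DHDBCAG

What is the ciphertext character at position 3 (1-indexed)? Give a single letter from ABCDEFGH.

Char 1 ('D'): step: R->4, L=7; D->plug->D->R->H->L->H->refl->C->L'->A->R'->H->plug->H
Char 2 ('H'): step: R->5, L=7; H->plug->H->R->A->L->C->refl->H->L'->H->R'->G->plug->G
Char 3 ('D'): step: R->6, L=7; D->plug->D->R->E->L->B->refl->E->L'->B->R'->E->plug->E

E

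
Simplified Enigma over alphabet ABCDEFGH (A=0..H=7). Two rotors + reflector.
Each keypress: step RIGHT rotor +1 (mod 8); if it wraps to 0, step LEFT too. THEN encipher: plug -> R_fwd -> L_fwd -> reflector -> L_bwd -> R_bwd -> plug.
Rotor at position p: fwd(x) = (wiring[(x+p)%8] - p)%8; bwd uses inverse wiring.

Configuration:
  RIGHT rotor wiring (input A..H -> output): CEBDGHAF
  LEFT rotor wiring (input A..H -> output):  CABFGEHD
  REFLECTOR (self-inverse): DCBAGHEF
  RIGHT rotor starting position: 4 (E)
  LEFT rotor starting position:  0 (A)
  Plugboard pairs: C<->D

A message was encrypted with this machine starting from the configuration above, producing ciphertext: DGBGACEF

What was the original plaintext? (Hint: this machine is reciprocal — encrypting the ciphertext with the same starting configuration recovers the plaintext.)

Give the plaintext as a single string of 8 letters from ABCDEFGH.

Char 1 ('D'): step: R->5, L=0; D->plug->C->R->A->L->C->refl->B->L'->C->R'->A->plug->A
Char 2 ('G'): step: R->6, L=0; G->plug->G->R->A->L->C->refl->B->L'->C->R'->A->plug->A
Char 3 ('B'): step: R->7, L=0; B->plug->B->R->D->L->F->refl->H->L'->G->R'->A->plug->A
Char 4 ('G'): step: R->0, L->1 (L advanced); G->plug->G->R->A->L->H->refl->F->L'->D->R'->D->plug->C
Char 5 ('A'): step: R->1, L=1; A->plug->A->R->D->L->F->refl->H->L'->A->R'->B->plug->B
Char 6 ('C'): step: R->2, L=1; C->plug->D->R->F->L->G->refl->E->L'->C->R'->H->plug->H
Char 7 ('E'): step: R->3, L=1; E->plug->E->R->C->L->E->refl->G->L'->F->R'->D->plug->C
Char 8 ('F'): step: R->4, L=1; F->plug->F->R->A->L->H->refl->F->L'->D->R'->B->plug->B

Answer: AAACBHCB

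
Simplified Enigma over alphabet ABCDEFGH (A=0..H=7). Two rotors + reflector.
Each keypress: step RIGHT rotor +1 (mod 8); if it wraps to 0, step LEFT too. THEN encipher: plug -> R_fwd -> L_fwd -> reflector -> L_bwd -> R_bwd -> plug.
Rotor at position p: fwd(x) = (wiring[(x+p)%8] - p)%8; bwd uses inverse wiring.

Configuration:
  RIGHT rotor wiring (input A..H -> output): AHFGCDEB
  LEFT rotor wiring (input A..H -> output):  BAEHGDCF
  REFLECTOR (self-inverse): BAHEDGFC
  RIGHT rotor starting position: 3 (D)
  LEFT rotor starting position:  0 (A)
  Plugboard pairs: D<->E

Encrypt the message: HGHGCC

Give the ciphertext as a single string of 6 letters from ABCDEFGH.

Char 1 ('H'): step: R->4, L=0; H->plug->H->R->C->L->E->refl->D->L'->F->R'->D->plug->E
Char 2 ('G'): step: R->5, L=0; G->plug->G->R->B->L->A->refl->B->L'->A->R'->F->plug->F
Char 3 ('H'): step: R->6, L=0; H->plug->H->R->F->L->D->refl->E->L'->C->R'->C->plug->C
Char 4 ('G'): step: R->7, L=0; G->plug->G->R->E->L->G->refl->F->L'->H->R'->E->plug->D
Char 5 ('C'): step: R->0, L->1 (L advanced); C->plug->C->R->F->L->B->refl->A->L'->H->R'->B->plug->B
Char 6 ('C'): step: R->1, L=1; C->plug->C->R->F->L->B->refl->A->L'->H->R'->H->plug->H

Answer: EFCDBH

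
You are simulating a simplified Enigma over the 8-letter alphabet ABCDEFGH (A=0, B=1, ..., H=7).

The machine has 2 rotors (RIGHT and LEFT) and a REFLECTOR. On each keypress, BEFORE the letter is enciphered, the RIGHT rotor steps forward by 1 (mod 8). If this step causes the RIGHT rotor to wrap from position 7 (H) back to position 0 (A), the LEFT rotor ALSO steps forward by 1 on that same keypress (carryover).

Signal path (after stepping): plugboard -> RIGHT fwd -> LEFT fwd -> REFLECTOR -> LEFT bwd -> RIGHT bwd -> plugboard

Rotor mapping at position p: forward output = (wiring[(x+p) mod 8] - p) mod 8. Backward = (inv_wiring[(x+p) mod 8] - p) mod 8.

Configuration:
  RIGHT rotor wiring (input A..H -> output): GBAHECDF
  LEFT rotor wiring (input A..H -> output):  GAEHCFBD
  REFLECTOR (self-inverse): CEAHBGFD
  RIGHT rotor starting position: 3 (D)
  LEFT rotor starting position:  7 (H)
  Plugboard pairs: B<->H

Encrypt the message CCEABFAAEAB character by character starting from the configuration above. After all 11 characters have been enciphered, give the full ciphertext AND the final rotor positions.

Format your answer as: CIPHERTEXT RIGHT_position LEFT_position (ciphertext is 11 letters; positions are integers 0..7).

Char 1 ('C'): step: R->4, L=7; C->plug->C->R->H->L->C->refl->A->L'->E->R'->G->plug->G
Char 2 ('C'): step: R->5, L=7; C->plug->C->R->A->L->E->refl->B->L'->C->R'->G->plug->G
Char 3 ('E'): step: R->6, L=7; E->plug->E->R->C->L->B->refl->E->L'->A->R'->C->plug->C
Char 4 ('A'): step: R->7, L=7; A->plug->A->R->G->L->G->refl->F->L'->D->R'->G->plug->G
Char 5 ('B'): step: R->0, L->0 (L advanced); B->plug->H->R->F->L->F->refl->G->L'->A->R'->C->plug->C
Char 6 ('F'): step: R->1, L=0; F->plug->F->R->C->L->E->refl->B->L'->G->R'->C->plug->C
Char 7 ('A'): step: R->2, L=0; A->plug->A->R->G->L->B->refl->E->L'->C->R'->C->plug->C
Char 8 ('A'): step: R->3, L=0; A->plug->A->R->E->L->C->refl->A->L'->B->R'->B->plug->H
Char 9 ('E'): step: R->4, L=0; E->plug->E->R->C->L->E->refl->B->L'->G->R'->B->plug->H
Char 10 ('A'): step: R->5, L=0; A->plug->A->R->F->L->F->refl->G->L'->A->R'->C->plug->C
Char 11 ('B'): step: R->6, L=0; B->plug->H->R->E->L->C->refl->A->L'->B->R'->F->plug->F
Final: ciphertext=GGCGCCCHHCF, RIGHT=6, LEFT=0

Answer: GGCGCCCHHCF 6 0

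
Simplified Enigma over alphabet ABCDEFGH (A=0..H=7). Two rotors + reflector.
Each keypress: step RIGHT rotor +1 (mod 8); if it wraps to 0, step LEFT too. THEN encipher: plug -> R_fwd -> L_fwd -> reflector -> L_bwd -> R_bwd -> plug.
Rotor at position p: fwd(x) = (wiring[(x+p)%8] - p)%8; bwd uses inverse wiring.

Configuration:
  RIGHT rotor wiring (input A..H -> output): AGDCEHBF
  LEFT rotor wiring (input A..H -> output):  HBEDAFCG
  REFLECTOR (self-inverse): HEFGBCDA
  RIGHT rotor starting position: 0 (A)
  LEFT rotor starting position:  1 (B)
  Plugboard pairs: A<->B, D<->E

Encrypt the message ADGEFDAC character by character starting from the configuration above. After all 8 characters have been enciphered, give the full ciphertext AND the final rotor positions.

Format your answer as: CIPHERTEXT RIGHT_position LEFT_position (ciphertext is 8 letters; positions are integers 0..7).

Answer: DBHGBFCE 0 2

Derivation:
Char 1 ('A'): step: R->1, L=1; A->plug->B->R->C->L->C->refl->F->L'->G->R'->E->plug->D
Char 2 ('D'): step: R->2, L=1; D->plug->E->R->H->L->G->refl->D->L'->B->R'->A->plug->B
Char 3 ('G'): step: R->3, L=1; G->plug->G->R->D->L->H->refl->A->L'->A->R'->H->plug->H
Char 4 ('E'): step: R->4, L=1; E->plug->D->R->B->L->D->refl->G->L'->H->R'->G->plug->G
Char 5 ('F'): step: R->5, L=1; F->plug->F->R->G->L->F->refl->C->L'->C->R'->A->plug->B
Char 6 ('D'): step: R->6, L=1; D->plug->E->R->F->L->B->refl->E->L'->E->R'->F->plug->F
Char 7 ('A'): step: R->7, L=1; A->plug->B->R->B->L->D->refl->G->L'->H->R'->C->plug->C
Char 8 ('C'): step: R->0, L->2 (L advanced); C->plug->C->R->D->L->D->refl->G->L'->C->R'->D->plug->E
Final: ciphertext=DBHGBFCE, RIGHT=0, LEFT=2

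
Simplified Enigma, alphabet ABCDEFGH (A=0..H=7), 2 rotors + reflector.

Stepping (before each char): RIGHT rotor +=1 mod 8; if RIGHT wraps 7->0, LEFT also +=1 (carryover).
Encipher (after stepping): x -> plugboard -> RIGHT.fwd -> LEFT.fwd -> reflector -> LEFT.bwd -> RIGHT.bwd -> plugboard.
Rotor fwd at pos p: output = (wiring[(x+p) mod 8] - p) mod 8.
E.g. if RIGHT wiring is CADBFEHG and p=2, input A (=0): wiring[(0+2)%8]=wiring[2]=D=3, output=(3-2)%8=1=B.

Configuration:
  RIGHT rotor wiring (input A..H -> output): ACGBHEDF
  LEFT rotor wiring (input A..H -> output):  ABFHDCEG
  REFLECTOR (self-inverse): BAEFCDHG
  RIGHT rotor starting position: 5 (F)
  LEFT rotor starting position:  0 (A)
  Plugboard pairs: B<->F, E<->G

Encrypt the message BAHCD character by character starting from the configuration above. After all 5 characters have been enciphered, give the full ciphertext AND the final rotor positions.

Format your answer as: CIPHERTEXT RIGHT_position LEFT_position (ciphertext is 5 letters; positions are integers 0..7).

Char 1 ('B'): step: R->6, L=0; B->plug->F->R->D->L->H->refl->G->L'->H->R'->B->plug->F
Char 2 ('A'): step: R->7, L=0; A->plug->A->R->G->L->E->refl->C->L'->F->R'->G->plug->E
Char 3 ('H'): step: R->0, L->1 (L advanced); H->plug->H->R->F->L->D->refl->F->L'->G->R'->C->plug->C
Char 4 ('C'): step: R->1, L=1; C->plug->C->R->A->L->A->refl->B->L'->E->R'->G->plug->E
Char 5 ('D'): step: R->2, L=1; D->plug->D->R->C->L->G->refl->H->L'->H->R'->B->plug->F
Final: ciphertext=FECEF, RIGHT=2, LEFT=1

Answer: FECEF 2 1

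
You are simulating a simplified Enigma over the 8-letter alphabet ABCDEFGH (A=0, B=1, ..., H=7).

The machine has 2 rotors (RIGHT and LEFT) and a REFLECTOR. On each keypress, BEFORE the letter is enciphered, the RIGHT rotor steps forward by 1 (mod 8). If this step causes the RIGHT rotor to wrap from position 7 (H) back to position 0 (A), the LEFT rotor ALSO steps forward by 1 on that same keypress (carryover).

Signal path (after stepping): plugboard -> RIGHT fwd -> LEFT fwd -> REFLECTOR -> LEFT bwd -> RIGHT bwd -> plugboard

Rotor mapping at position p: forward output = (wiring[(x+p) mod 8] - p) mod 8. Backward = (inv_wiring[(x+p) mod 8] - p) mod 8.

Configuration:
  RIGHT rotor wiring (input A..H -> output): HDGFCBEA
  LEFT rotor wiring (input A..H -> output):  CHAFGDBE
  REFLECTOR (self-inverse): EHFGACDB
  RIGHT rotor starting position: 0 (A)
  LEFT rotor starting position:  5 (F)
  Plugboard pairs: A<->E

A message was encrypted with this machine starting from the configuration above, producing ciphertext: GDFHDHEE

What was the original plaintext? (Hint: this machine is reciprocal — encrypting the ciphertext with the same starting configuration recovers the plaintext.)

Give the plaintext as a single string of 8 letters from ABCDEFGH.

Answer: EAHEBGAG

Derivation:
Char 1 ('G'): step: R->1, L=5; G->plug->G->R->H->L->B->refl->H->L'->C->R'->A->plug->E
Char 2 ('D'): step: R->2, L=5; D->plug->D->R->H->L->B->refl->H->L'->C->R'->E->plug->A
Char 3 ('F'): step: R->3, L=5; F->plug->F->R->E->L->C->refl->F->L'->D->R'->H->plug->H
Char 4 ('H'): step: R->4, L=5; H->plug->H->R->B->L->E->refl->A->L'->G->R'->A->plug->E
Char 5 ('D'): step: R->5, L=5; D->plug->D->R->C->L->H->refl->B->L'->H->R'->B->plug->B
Char 6 ('H'): step: R->6, L=5; H->plug->H->R->D->L->F->refl->C->L'->E->R'->G->plug->G
Char 7 ('E'): step: R->7, L=5; E->plug->A->R->B->L->E->refl->A->L'->G->R'->E->plug->A
Char 8 ('E'): step: R->0, L->6 (L advanced); E->plug->A->R->H->L->F->refl->C->L'->E->R'->G->plug->G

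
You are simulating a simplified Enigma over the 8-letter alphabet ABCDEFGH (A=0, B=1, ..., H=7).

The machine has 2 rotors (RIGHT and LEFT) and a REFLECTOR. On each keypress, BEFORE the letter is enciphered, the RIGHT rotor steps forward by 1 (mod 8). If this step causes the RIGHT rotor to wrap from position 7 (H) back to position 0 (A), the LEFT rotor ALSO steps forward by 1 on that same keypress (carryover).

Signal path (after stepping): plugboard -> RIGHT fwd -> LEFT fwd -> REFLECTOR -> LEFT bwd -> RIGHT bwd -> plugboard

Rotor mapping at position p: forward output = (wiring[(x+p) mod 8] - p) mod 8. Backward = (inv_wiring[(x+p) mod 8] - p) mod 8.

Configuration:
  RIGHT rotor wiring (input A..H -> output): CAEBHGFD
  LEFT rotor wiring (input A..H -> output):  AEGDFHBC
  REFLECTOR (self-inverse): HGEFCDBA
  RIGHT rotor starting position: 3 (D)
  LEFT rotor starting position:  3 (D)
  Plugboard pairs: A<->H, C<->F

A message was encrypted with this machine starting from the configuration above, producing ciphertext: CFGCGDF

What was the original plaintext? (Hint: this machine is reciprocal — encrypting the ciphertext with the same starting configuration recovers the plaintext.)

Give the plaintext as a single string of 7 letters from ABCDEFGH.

Char 1 ('C'): step: R->4, L=3; C->plug->F->R->E->L->H->refl->A->L'->A->R'->G->plug->G
Char 2 ('F'): step: R->5, L=3; F->plug->C->R->G->L->B->refl->G->L'->D->R'->E->plug->E
Char 3 ('G'): step: R->6, L=3; G->plug->G->R->B->L->C->refl->E->L'->C->R'->D->plug->D
Char 4 ('C'): step: R->7, L=3; C->plug->F->R->A->L->A->refl->H->L'->E->R'->A->plug->H
Char 5 ('G'): step: R->0, L->4 (L advanced); G->plug->G->R->F->L->A->refl->H->L'->H->R'->E->plug->E
Char 6 ('D'): step: R->1, L=4; D->plug->D->R->G->L->C->refl->E->L'->E->R'->F->plug->C
Char 7 ('F'): step: R->2, L=4; F->plug->C->R->F->L->A->refl->H->L'->H->R'->B->plug->B

Answer: GEDHECB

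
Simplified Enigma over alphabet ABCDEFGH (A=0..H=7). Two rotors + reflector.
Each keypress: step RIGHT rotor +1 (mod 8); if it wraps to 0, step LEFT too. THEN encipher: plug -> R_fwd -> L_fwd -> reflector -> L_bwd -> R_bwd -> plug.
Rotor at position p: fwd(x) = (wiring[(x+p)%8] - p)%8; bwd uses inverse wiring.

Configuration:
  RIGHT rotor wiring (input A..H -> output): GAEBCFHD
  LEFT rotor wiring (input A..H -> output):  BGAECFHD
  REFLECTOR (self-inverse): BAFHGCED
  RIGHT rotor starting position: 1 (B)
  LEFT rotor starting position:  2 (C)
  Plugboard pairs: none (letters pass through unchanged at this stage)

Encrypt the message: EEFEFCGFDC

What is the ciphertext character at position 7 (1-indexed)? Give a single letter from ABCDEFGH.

Char 1 ('E'): step: R->2, L=2; E->plug->E->R->F->L->B->refl->A->L'->C->R'->A->plug->A
Char 2 ('E'): step: R->3, L=2; E->plug->E->R->A->L->G->refl->E->L'->H->R'->B->plug->B
Char 3 ('F'): step: R->4, L=2; F->plug->F->R->E->L->F->refl->C->L'->B->R'->B->plug->B
Char 4 ('E'): step: R->5, L=2; E->plug->E->R->D->L->D->refl->H->L'->G->R'->C->plug->C
Char 5 ('F'): step: R->6, L=2; F->plug->F->R->D->L->D->refl->H->L'->G->R'->E->plug->E
Char 6 ('C'): step: R->7, L=2; C->plug->C->R->B->L->C->refl->F->L'->E->R'->A->plug->A
Char 7 ('G'): step: R->0, L->3 (L advanced); G->plug->G->R->H->L->F->refl->C->L'->C->R'->E->plug->E

E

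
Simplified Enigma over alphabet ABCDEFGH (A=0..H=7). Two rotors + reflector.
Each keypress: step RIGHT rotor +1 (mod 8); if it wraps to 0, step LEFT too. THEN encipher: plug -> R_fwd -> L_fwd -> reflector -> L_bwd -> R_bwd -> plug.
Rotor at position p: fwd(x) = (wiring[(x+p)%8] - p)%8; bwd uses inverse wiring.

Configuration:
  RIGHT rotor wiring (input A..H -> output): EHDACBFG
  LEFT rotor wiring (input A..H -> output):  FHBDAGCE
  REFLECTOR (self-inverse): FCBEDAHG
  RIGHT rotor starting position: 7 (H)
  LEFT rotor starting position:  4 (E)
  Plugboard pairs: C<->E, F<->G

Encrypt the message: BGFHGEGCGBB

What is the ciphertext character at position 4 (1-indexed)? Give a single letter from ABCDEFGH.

Char 1 ('B'): step: R->0, L->5 (L advanced); B->plug->B->R->H->L->D->refl->E->L'->F->R'->G->plug->F
Char 2 ('G'): step: R->1, L=5; G->plug->F->R->E->L->C->refl->B->L'->A->R'->E->plug->C
Char 3 ('F'): step: R->2, L=5; F->plug->G->R->C->L->H->refl->G->L'->G->R'->B->plug->B
Char 4 ('H'): step: R->3, L=5; H->plug->H->R->A->L->B->refl->C->L'->E->R'->G->plug->F

F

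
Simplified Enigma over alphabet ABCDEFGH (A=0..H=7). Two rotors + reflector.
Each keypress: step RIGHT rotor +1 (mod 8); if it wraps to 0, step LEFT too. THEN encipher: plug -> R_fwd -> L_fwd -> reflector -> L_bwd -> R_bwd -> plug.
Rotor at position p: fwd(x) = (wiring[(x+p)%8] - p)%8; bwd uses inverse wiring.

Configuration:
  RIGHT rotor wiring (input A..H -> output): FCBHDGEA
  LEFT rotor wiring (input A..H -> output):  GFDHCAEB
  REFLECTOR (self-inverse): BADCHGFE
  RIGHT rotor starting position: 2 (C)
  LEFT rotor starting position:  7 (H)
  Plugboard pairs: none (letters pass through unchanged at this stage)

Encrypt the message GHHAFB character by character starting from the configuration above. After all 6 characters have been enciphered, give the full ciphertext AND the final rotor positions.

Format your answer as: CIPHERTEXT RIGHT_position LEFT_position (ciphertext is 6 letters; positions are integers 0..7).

Answer: FEFDBG 0 0

Derivation:
Char 1 ('G'): step: R->3, L=7; G->plug->G->R->H->L->F->refl->G->L'->C->R'->F->plug->F
Char 2 ('H'): step: R->4, L=7; H->plug->H->R->D->L->E->refl->H->L'->B->R'->E->plug->E
Char 3 ('H'): step: R->5, L=7; H->plug->H->R->G->L->B->refl->A->L'->E->R'->F->plug->F
Char 4 ('A'): step: R->6, L=7; A->plug->A->R->G->L->B->refl->A->L'->E->R'->D->plug->D
Char 5 ('F'): step: R->7, L=7; F->plug->F->R->E->L->A->refl->B->L'->G->R'->B->plug->B
Char 6 ('B'): step: R->0, L->0 (L advanced); B->plug->B->R->C->L->D->refl->C->L'->E->R'->G->plug->G
Final: ciphertext=FEFDBG, RIGHT=0, LEFT=0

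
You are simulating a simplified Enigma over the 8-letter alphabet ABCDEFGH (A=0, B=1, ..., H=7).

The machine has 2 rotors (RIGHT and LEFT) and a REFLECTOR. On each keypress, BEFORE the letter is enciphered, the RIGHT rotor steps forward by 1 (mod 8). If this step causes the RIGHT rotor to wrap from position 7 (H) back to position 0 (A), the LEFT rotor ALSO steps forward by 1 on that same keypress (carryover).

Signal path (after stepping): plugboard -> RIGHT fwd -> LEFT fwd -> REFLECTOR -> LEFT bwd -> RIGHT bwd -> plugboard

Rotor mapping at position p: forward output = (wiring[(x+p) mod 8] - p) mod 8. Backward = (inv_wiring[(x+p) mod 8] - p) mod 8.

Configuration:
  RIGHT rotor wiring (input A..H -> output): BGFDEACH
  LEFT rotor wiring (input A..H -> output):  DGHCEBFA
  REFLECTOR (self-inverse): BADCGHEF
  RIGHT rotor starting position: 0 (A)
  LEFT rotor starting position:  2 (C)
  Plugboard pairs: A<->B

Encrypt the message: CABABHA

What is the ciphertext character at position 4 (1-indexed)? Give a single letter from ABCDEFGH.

Char 1 ('C'): step: R->1, L=2; C->plug->C->R->C->L->C->refl->D->L'->E->R'->B->plug->A
Char 2 ('A'): step: R->2, L=2; A->plug->B->R->B->L->A->refl->B->L'->G->R'->D->plug->D
Char 3 ('B'): step: R->3, L=2; B->plug->A->R->A->L->F->refl->H->L'->D->R'->G->plug->G
Char 4 ('A'): step: R->4, L=2; A->plug->B->R->E->L->D->refl->C->L'->C->R'->F->plug->F

F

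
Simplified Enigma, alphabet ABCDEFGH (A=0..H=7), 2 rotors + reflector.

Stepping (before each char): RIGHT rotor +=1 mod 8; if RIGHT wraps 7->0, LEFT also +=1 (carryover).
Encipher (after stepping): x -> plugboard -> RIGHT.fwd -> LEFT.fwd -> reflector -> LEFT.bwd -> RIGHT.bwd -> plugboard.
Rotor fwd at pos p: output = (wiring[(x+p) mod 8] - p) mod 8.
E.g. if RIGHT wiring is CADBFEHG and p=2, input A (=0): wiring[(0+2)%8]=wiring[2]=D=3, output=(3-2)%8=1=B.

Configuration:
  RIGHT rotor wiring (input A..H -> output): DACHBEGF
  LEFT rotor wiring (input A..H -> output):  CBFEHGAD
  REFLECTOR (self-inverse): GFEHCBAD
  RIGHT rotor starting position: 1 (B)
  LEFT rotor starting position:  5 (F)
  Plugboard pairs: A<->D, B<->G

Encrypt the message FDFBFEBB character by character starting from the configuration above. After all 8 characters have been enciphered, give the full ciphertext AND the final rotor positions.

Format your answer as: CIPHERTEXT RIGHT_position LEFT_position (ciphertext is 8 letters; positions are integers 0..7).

Answer: DHEFHAEE 1 6

Derivation:
Char 1 ('F'): step: R->2, L=5; F->plug->F->R->D->L->F->refl->B->L'->A->R'->A->plug->D
Char 2 ('D'): step: R->3, L=5; D->plug->A->R->E->L->E->refl->C->L'->H->R'->H->plug->H
Char 3 ('F'): step: R->4, L=5; F->plug->F->R->E->L->E->refl->C->L'->H->R'->E->plug->E
Char 4 ('B'): step: R->5, L=5; B->plug->G->R->C->L->G->refl->A->L'->F->R'->F->plug->F
Char 5 ('F'): step: R->6, L=5; F->plug->F->R->B->L->D->refl->H->L'->G->R'->H->plug->H
Char 6 ('E'): step: R->7, L=5; E->plug->E->R->A->L->B->refl->F->L'->D->R'->D->plug->A
Char 7 ('B'): step: R->0, L->6 (L advanced); B->plug->G->R->G->L->B->refl->F->L'->B->R'->E->plug->E
Char 8 ('B'): step: R->1, L=6; B->plug->G->R->E->L->H->refl->D->L'->D->R'->E->plug->E
Final: ciphertext=DHEFHAEE, RIGHT=1, LEFT=6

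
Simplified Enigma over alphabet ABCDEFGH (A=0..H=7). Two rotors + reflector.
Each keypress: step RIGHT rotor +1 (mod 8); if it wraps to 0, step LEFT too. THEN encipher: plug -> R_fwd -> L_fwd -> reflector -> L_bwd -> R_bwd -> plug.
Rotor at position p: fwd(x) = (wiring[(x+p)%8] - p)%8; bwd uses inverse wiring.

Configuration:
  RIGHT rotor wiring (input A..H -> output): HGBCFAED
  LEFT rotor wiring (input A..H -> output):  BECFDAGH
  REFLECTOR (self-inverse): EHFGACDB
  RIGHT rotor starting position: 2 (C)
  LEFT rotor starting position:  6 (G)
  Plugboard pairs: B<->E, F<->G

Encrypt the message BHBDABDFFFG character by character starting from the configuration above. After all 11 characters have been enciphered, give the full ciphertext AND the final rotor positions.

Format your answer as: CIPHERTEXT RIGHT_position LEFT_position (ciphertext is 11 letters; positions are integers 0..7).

Char 1 ('B'): step: R->3, L=6; B->plug->E->R->A->L->A->refl->E->L'->E->R'->F->plug->G
Char 2 ('H'): step: R->4, L=6; H->plug->H->R->G->L->F->refl->C->L'->H->R'->D->plug->D
Char 3 ('B'): step: R->5, L=6; B->plug->E->R->B->L->B->refl->H->L'->F->R'->G->plug->F
Char 4 ('D'): step: R->6, L=6; D->plug->D->R->A->L->A->refl->E->L'->E->R'->F->plug->G
Char 5 ('A'): step: R->7, L=6; A->plug->A->R->E->L->E->refl->A->L'->A->R'->B->plug->E
Char 6 ('B'): step: R->0, L->7 (L advanced); B->plug->E->R->F->L->E->refl->A->L'->A->R'->F->plug->G
Char 7 ('D'): step: R->1, L=7; D->plug->D->R->E->L->G->refl->D->L'->D->R'->F->plug->G
Char 8 ('F'): step: R->2, L=7; F->plug->G->R->F->L->E->refl->A->L'->A->R'->B->plug->E
Char 9 ('F'): step: R->3, L=7; F->plug->G->R->D->L->D->refl->G->L'->E->R'->F->plug->G
Char 10 ('F'): step: R->4, L=7; F->plug->G->R->F->L->E->refl->A->L'->A->R'->C->plug->C
Char 11 ('G'): step: R->5, L=7; G->plug->F->R->E->L->G->refl->D->L'->D->R'->A->plug->A
Final: ciphertext=GDFGEGGEGCA, RIGHT=5, LEFT=7

Answer: GDFGEGGEGCA 5 7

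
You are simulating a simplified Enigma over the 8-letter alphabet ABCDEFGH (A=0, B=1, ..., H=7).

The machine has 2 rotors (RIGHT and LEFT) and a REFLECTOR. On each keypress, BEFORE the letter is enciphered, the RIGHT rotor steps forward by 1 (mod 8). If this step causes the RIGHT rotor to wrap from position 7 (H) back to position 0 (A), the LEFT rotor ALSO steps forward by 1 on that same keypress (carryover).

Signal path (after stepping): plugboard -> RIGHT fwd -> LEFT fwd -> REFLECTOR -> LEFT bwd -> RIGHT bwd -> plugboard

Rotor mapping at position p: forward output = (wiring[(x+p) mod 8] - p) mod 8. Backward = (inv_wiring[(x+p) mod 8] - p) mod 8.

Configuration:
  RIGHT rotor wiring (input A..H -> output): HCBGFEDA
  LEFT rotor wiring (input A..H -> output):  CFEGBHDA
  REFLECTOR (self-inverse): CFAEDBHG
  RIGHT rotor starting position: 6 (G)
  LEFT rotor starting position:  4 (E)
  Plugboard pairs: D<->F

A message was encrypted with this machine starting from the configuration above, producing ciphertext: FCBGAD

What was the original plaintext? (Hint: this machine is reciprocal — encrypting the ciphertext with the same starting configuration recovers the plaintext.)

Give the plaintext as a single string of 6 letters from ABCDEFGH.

Answer: HEFEHE

Derivation:
Char 1 ('F'): step: R->7, L=4; F->plug->D->R->C->L->H->refl->G->L'->E->R'->H->plug->H
Char 2 ('C'): step: R->0, L->5 (L advanced); C->plug->C->R->B->L->G->refl->H->L'->F->R'->E->plug->E
Char 3 ('B'): step: R->1, L=5; B->plug->B->R->A->L->C->refl->A->L'->E->R'->D->plug->F
Char 4 ('G'): step: R->2, L=5; G->plug->G->R->F->L->H->refl->G->L'->B->R'->E->plug->E
Char 5 ('A'): step: R->3, L=5; A->plug->A->R->D->L->F->refl->B->L'->G->R'->H->plug->H
Char 6 ('D'): step: R->4, L=5; D->plug->F->R->G->L->B->refl->F->L'->D->R'->E->plug->E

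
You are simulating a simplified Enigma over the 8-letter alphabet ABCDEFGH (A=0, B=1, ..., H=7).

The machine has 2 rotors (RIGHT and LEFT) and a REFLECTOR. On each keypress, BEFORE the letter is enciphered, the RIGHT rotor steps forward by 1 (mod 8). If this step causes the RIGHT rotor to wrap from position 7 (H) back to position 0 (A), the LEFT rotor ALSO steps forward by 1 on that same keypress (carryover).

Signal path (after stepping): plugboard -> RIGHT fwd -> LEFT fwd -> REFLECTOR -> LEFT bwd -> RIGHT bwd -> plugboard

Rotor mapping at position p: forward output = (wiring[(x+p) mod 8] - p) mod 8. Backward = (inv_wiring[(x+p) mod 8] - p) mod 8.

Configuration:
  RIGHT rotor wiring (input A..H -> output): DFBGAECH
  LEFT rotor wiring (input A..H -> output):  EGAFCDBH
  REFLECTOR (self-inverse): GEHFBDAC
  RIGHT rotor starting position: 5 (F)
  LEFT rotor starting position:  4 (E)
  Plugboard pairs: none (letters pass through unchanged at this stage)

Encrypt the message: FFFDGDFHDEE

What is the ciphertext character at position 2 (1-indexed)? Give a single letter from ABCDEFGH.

Char 1 ('F'): step: R->6, L=4; F->plug->F->R->A->L->G->refl->A->L'->E->R'->A->plug->A
Char 2 ('F'): step: R->7, L=4; F->plug->F->R->B->L->H->refl->C->L'->F->R'->G->plug->G

G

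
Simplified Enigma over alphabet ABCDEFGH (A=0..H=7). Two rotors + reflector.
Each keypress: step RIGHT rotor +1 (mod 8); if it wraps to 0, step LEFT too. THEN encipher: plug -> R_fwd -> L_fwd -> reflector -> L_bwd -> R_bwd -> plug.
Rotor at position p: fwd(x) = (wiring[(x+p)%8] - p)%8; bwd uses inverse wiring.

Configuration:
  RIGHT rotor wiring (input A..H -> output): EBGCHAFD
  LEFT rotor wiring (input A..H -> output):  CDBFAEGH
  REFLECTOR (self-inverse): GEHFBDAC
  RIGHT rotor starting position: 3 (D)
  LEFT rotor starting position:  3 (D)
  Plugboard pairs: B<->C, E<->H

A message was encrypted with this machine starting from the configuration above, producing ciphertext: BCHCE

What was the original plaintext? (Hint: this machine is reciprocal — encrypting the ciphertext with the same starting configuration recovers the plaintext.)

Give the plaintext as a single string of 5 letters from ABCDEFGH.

Char 1 ('B'): step: R->4, L=3; B->plug->C->R->B->L->F->refl->D->L'->D->R'->A->plug->A
Char 2 ('C'): step: R->5, L=3; C->plug->B->R->A->L->C->refl->H->L'->F->R'->G->plug->G
Char 3 ('H'): step: R->6, L=3; H->plug->E->R->A->L->C->refl->H->L'->F->R'->B->plug->C
Char 4 ('C'): step: R->7, L=3; C->plug->B->R->F->L->H->refl->C->L'->A->R'->F->plug->F
Char 5 ('E'): step: R->0, L->4 (L advanced); E->plug->H->R->D->L->D->refl->F->L'->G->R'->C->plug->B

Answer: AGCFB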